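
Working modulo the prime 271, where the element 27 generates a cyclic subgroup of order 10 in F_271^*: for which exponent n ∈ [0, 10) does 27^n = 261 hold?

Successive powers of 27 modulo 271:
  27^0=1  27^1=27  27^2=187  27^3=171  27^4=10  27^5=270
  27^6=244  27^7=84  27^8=100  27^9=261
So 27^9 ≡ 261 (mod 271), giving n = 9.

9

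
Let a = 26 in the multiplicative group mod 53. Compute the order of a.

52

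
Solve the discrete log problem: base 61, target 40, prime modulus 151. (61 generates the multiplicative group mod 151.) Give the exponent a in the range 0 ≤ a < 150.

38

Baby-step giant-step with m = ceil(sqrt(150)) = 13.
Baby table (61^j mod 151 for j=0..12):
  0:1  1:61  2:97  3:28  4:47  5:149  6:29  7:108
  8:95  9:57  10:4  11:93  12:86
Giant step factor: 61^(-13) ≡ 120 (mod 151).
Scan 40·120^i mod 151 for i = 0, 1, …:
  i=0: 40   i=1: 119   i=2: 86
Match at i=2, j=12: a = 2·13 + 12 = 38.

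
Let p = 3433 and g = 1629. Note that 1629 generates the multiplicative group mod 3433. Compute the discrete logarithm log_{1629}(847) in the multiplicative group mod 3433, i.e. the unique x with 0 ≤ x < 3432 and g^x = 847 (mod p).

Baby-step giant-step with m = ceil(sqrt(3432)) = 59.
Baby table (1629^j mod 3433 for j=0..58):
  0:1  1:1629  2:3365  3:2517  4:1191  5:494  6:1404  7:738
  8:652  9:1311  10:293  11:110  12:674  13:2819  14:2230  15:556
  16:2845  17:3388  18:2221  19:3060  20:24  21:1333  22:1801  23:2047
  24:1120  25:1557  26:2799  27:547  28:1916  29:567  30:166  31:2640
  32:2444  33:2429  34:2025  35:3045  36:3053  37:2353  38:1809  39:1347
  40:576  41:1095  42:2028  43:1066  44:2849  45:3038  46:1949  47:2829
  48:1355  49:3309  50:551  51:1566  52:295  53:3368  54:538  55:987
  56:1179  57:1544  58:2220
Giant step factor: 1629^(-59) ≡ 1473 (mod 3433).
Scan 847·1473^i mod 3433 for i = 0, 1, …:
  i=0: 847   i=1: 1452   i=2: 37   i=3: 3006
  i=4: 2701   i=5: 3159   i=6: 1492   i=7: 596
  i=8: 2493   i=9: 2312     …   i=16: 2324
  i=17: 551
Match at i=17, j=50: x = 17·59 + 50 = 1053.

1053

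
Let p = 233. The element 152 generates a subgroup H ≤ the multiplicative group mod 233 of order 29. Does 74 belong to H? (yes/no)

74 ∈ ⟨152⟩ iff 74^29 ≡ 1 (mod 233), since |⟨152⟩| = 29.
74^29 mod 233 = 1.
Since 1 = 1, 74 lies in the subgroup.

yes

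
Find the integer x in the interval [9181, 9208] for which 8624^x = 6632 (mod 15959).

Compute 8624^9181 mod 15959 = 5446, then multiply by 8624 repeatedly:
  8624^9181=5446  8624^9182=14926  8624^9183=12489  8624^9184=13804  8624^9185=7515
  8624^9186=15820  8624^9187=14148  8624^9188=5797  8624^9189=9740  8624^9190=5543
  8624^9191=5627  8624^9192=11888  8624^9193=1496  8624^9194=6632
Found 6632 at exponent 9194.

9194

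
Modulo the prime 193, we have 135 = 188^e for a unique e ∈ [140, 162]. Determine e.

157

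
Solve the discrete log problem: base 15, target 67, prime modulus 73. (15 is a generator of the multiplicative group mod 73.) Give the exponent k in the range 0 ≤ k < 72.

38

Baby-step giant-step with m = ceil(sqrt(72)) = 9.
Baby table (15^j mod 73 for j=0..8):
  0:1  1:15  2:6  3:17  4:36  5:29  6:70  7:28
  8:55
Giant step factor: 15^(-9) ≡ 10 (mod 73).
Scan 67·10^i mod 73 for i = 0, 1, …:
  i=0: 67   i=1: 13   i=2: 57   i=3: 59
  i=4: 6
Match at i=4, j=2: k = 4·9 + 2 = 38.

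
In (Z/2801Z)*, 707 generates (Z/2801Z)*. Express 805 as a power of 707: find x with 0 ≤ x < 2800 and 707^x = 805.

326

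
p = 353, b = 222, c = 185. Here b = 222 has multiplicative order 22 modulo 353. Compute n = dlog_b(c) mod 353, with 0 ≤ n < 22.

Successive powers of 222 modulo 353:
  222^0=1  222^1=222  222^2=217  222^3=166  222^4=140  222^5=16
  222^6=22  222^7=295  222^8=185
So 222^8 ≡ 185 (mod 353), giving n = 8.

8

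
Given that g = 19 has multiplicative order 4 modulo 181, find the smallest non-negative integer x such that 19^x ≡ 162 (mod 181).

Successive powers of 19 modulo 181:
  19^0=1  19^1=19  19^2=180  19^3=162
So 19^3 ≡ 162 (mod 181), giving x = 3.

3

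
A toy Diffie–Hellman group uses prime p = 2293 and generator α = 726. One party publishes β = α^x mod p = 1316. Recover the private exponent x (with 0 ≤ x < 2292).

Baby-step giant-step with m = ceil(sqrt(2292)) = 48.
Baby table (726^j mod 2293 for j=0..47):
  0:1  1:726  2:1979  3:1336  4:2290  5:115  6:942  7:578
  8:9  9:1948  10:1760  11:559  12:2266  13:1035  14:1599  15:616
  16:81  17:1481  18:2082  19:445  20:2050  21:143  22:633  23:958
  24:729  25:1864  26:394  27:1712  28:106  29:1287  30:1111  31:1743
  32:1975  33:725  34:1253  35:1650  36:954  37:118  38:827  39:1929
  40:1724  41:1939  42:2105  43:1092  44:1707  45:1062  46:564  47:1310
Giant step factor: 726^(-48) ≡ 30 (mod 2293).
Scan 1316·30^i mod 2293 for i = 0, 1, …:
  i=0: 1316   i=1: 499   i=2: 1212   i=3: 1965
  i=4: 1625   i=5: 597   i=6: 1859   i=7: 738
  i=8: 1503   i=9: 1523     …   i=36: 104
  i=37: 827
Match at i=37, j=38: x = 37·48 + 38 = 1814.

1814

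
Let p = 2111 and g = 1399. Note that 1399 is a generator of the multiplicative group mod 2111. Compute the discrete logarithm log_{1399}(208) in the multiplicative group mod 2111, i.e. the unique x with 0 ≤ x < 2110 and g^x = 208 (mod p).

1171

Baby-step giant-step with m = ceil(sqrt(2110)) = 46.
Baby table (1399^j mod 2111 for j=0..45):
  0:1  1:1399  2:304  3:985  4:1643  5:1789  6:1276  7:1329
  8:1591  9:815  10:245  11:773  12:595  13:671  14:1445  15:1328
  16:192  17:511  18:1371  19:1241  20:917  21:1506  22:116  23:1848
  24:1488  25:266  26:598  27:646  28:246  29:61  30:899  31:1656
  32:977  33:1006  34:1468  35:1840  36:851  37:2056  38:1162  39:168
  40:711  41:408  42:822  43:1594  44:790  45:1157
Giant step factor: 1399^(-46) ≡ 1423 (mod 2111).
Scan 208·1423^i mod 2111 for i = 0, 1, …:
  i=0: 208   i=1: 444   i=2: 623   i=3: 2020
  i=4: 1389   i=5: 651   i=6: 1755   i=7: 52
  i=8: 111   i=9: 1739     …   i=24: 1219
  i=25: 1506
Match at i=25, j=21: x = 25·46 + 21 = 1171.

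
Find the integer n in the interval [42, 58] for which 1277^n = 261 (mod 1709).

Compute 1277^42 mod 1709 = 313, then multiply by 1277 repeatedly:
  1277^42=313  1277^43=1504  1277^44=1401  1277^45=1463  1277^46=314
  1277^47=1072  1277^48=35  1277^49=261
Found 261 at exponent 49.

49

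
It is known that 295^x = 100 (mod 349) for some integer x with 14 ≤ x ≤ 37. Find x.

30

Compute 295^14 mod 349 = 142, then multiply by 295 repeatedly:
  295^14=142  295^15=10  295^16=158  295^17=193  295^18=48
  295^19=200  295^20=19  295^21=21  295^22=262  295^23=161
  295^24=31  295^25=71  295^26=5  295^27=79  295^28=271
  295^29=24  295^30=100
Found 100 at exponent 30.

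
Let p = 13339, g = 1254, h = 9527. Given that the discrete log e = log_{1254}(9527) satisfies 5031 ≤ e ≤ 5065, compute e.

Compute 1254^5031 mod 13339 = 9154, then multiply by 1254 repeatedly:
  1254^5031=9154  1254^5032=7576  1254^5033=2936  1254^5034=180  1254^5035=12296
  1254^5036=12639  1254^5037=2574  1254^5038=13097  1254^5039=3329  1254^5040=12798
  1254^5041=1875  1254^5042=3586  1254^5043=1601  1254^5044=6804  1254^5045=8595
  1254^5046=218  1254^5047=6592  1254^5048=9527
Found 9527 at exponent 5048.

5048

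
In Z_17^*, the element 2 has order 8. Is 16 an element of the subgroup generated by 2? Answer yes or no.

yes

⟨2⟩ has order 8; its elements mod 17 are {1, 2, 4, 8, 9, 13, 15, 16}.
16 is in this set.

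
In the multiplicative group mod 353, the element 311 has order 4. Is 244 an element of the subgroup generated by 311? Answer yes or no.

no

⟨311⟩ has order 4; its elements mod 353 are {1, 42, 311, 352}.
244 is not in this set.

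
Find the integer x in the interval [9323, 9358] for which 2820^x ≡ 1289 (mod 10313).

9338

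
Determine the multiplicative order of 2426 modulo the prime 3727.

The order of 2426 must divide p − 1 = 3726 = 2 · 3^4 · 23.
Divisors: 1, 2, 3, 6, 9, 18, 23, 27, 46, 54, 69, 81, 138, 162, 207, 414, 621, 1242, 1863, 3726.
Check each in increasing order: 2426^1 ≡ 2426;  2426^2 ≡ 543;  2426^3 ≡ 1687;  2426^6 ≡ 2268;  2426^9 ≡ 2214;  2426^18 ≡ 791;  2426^23 ≡ 3726;  2426^27 ≡ 3311;  2426^46 ≡ 1.
Smallest exponent giving 1 is 46.

46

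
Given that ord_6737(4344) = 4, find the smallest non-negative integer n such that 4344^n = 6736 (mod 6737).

2

Successive powers of 4344 modulo 6737:
  4344^0=1  4344^1=4344  4344^2=6736
So 4344^2 ≡ 6736 (mod 6737), giving n = 2.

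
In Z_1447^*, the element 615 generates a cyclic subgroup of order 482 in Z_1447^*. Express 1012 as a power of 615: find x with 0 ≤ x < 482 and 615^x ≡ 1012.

Baby-step giant-step with m = ceil(sqrt(482)) = 22.
Baby table (615^j mod 1447 for j=0..21):
  0:1  1:615  2:558  3:231  4:259  5:115  6:1269  7:502
  8:519  9:845  10:202  11:1235  12:1297  13:358  14:226  15:78
  16:219  17:114  18:654  19:1391  20:288  21:586
Giant step factor: 615^(-22) ≡ 1131 (mod 1447).
Scan 1012·1131^i mod 1447 for i = 0, 1, …:
  i=0: 1012   i=1: 1442   i=2: 133   i=3: 1382
  i=4: 282   i=5: 602   i=6: 772   i=7: 591
  i=8: 1354   i=9: 448     …   i=15: 296
  i=16: 519
Match at i=16, j=8: x = 16·22 + 8 = 360.

360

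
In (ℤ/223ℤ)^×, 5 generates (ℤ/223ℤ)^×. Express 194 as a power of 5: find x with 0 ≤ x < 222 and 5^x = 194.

Baby-step giant-step with m = ceil(sqrt(222)) = 15.
Baby table (5^j mod 223 for j=0..14):
  0:1  1:5  2:25  3:125  4:179  5:3  6:15  7:75
  8:152  9:91  10:9  11:45  12:2  13:10  14:50
Giant step factor: 5^(-15) ≡ 190 (mod 223).
Scan 194·190^i mod 223 for i = 0, 1, …:
  i=0: 194   i=1: 65   i=2: 85   i=3: 94
  i=4: 20   i=5: 9
Match at i=5, j=10: x = 5·15 + 10 = 85.

85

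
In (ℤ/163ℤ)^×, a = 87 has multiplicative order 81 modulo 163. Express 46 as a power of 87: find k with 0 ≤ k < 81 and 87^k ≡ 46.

Baby-step giant-step with m = ceil(sqrt(81)) = 9.
Baby table (87^j mod 163 for j=0..8):
  0:1  1:87  2:71  3:146  4:151  5:97  6:126  7:41
  8:144
Giant step factor: 87^(-9) ≡ 85 (mod 163).
Scan 46·85^i mod 163 for i = 0, 1, …:
  i=0: 46   i=1: 161   i=2: 156   i=3: 57
  i=4: 118   i=5: 87
Match at i=5, j=1: k = 5·9 + 1 = 46.

46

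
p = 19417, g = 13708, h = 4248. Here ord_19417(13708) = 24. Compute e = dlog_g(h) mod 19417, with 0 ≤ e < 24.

23

Successive powers of 13708 modulo 19417:
  13708^0=1  13708^1=13708  13708^2=10955  13708^3=62  13708^4=14965  13708^5=19032
  13708^6=3844  13708^7=15231  13708^8=14964  13708^9=5324  13708^10=12306  13708^11=15169
  13708^12=19416  13708^13=5709  13708^14=8462  13708^15=19355  13708^16=4452  13708^17=385
  13708^18=15573  13708^19=4186  13708^20=4453  13708^21=14093  13708^22=7111  13708^23=4248
So 13708^23 ≡ 4248 (mod 19417), giving e = 23.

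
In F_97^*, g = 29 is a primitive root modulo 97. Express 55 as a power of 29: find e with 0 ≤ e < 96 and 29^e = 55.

51

Baby-step giant-step with m = ceil(sqrt(96)) = 10.
Baby table (29^j mod 97 for j=0..9):
  0:1  1:29  2:65  3:42  4:54  5:14  6:18  7:37
  8:6  9:77
Giant step factor: 29^(-10) ≡ 49 (mod 97).
Scan 55·49^i mod 97 for i = 0, 1, …:
  i=0: 55   i=1: 76   i=2: 38   i=3: 19
  i=4: 58   i=5: 29
Match at i=5, j=1: e = 5·10 + 1 = 51.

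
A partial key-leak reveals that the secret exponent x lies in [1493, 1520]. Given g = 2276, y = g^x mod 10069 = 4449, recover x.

1515

Compute 2276^1493 mod 10069 = 2465, then multiply by 2276 repeatedly:
  2276^1493=2465  2276^1494=1907  2276^1495=593  2276^1496=422  2276^1497=3917
  2276^1498=4027  2276^1499=2662  2276^1500=7243  2276^1501=2115  2276^1502=758
  2276^1503=3409  2276^1504=5754  2276^1505=6404  2276^1506=5661  2276^1507=6185
  2276^1508=598  2276^1509=1733  2276^1510=7329  2276^1511=6540  2276^1512=3058
  2276^1513=2329  2276^1514=4510  2276^1515=4449
Found 4449 at exponent 1515.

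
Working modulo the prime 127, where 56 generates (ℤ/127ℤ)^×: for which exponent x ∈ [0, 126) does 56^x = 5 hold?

Baby-step giant-step with m = ceil(sqrt(126)) = 12.
Baby table (56^j mod 127 for j=0..11):
  0:1  1:56  2:88  3:102  4:124  5:86  6:117  7:75
  8:9  9:123  10:30  11:29
Giant step factor: 56^(-12) ≡ 47 (mod 127).
Scan 5·47^i mod 127 for i = 0, 1, …:
  i=0: 5   i=1: 108   i=2: 123
Match at i=2, j=9: x = 2·12 + 9 = 33.

33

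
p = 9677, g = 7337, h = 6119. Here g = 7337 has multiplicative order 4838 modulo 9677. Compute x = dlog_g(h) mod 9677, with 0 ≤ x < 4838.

Baby-step giant-step with m = ceil(sqrt(4838)) = 70.
Baby table (7337^j mod 9677 for j=0..69):
  0:1  1:7337  2:8095  3:5266  4:6058  5:1085  6:6151  7:6036
  8:4180  9:2247  10:6308  11:6382  12:7408  13:6464  14:9068  15:2541
  16:5415  17:5770  18:7292  19:6948  20:8717  21:1336  22:9108  23:5711
  24:197  25:3516  26:7687  27:1963  28:3155  29:851  30:2122  31:8498
  32:915  33:7194  34:4020  35:8921  36:7826  37:5721  38:5828  39:7050
  40:2285  41:4481  42:4328  43:4299  44:4420  45:1913  46:4031  47:2535
  48:101  49:5585  50:4727  51:9308  52:2207  53:3138  54:1923  55:9662
  56:6069  57:4376  58:8103  59:5900  60:3079  61:4505  62:6230  63:5039
  64:5003  65:2150  66:1040  67:5004  68:9487  69:9135
Giant step factor: 7337^(-70) ≡ 4096 (mod 9677).
Scan 6119·4096^i mod 9677 for i = 0, 1, …:
  i=0: 6119   i=1: 9671   i=2: 4455   i=3: 6535
  i=4: 778   i=5: 2955   i=6: 7430   i=7: 8792
  i=8: 3915   i=9: 1051     …   i=39: 1831
  i=40: 101
Match at i=40, j=48: x = 40·70 + 48 = 2848.

2848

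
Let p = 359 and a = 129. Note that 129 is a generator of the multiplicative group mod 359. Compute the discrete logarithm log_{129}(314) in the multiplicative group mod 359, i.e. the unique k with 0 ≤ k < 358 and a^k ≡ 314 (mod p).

Baby-step giant-step with m = ceil(sqrt(358)) = 19.
Baby table (129^j mod 359 for j=0..18):
  0:1  1:129  2:127  3:228  4:333  5:236  6:288  7:175
  8:317  9:326  10:51  11:117  12:15  13:140  14:110  15:189
  16:328  17:309  18:12
Giant step factor: 129^(-19) ≡ 234 (mod 359).
Scan 314·234^i mod 359 for i = 0, 1, …:
  i=0: 314   i=1: 240   i=2: 156   i=3: 245
  i=4: 249   i=5: 108   i=6: 142   i=7: 200
  i=8: 130   i=9: 264     …   i=13: 47
  i=14: 228
Match at i=14, j=3: k = 14·19 + 3 = 269.

269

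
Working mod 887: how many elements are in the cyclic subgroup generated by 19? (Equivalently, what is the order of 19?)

The order of 19 must divide p − 1 = 886 = 2 · 443.
Divisors: 1, 2, 443, 886.
Check each in increasing order: 19^1 ≡ 19;  19^2 ≡ 361;  19^443 ≡ 1.
Smallest exponent giving 1 is 443.

443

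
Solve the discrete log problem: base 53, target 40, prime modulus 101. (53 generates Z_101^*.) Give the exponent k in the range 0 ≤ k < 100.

Baby-step giant-step with m = ceil(sqrt(100)) = 10.
Baby table (53^j mod 101 for j=0..9):
  0:1  1:53  2:82  3:3  4:58  5:44  6:9  7:73
  8:31  9:27
Giant step factor: 53^(-10) ≡ 6 (mod 101).
Scan 40·6^i mod 101 for i = 0, 1, …:
  i=0: 40   i=1: 38   i=2: 26   i=3: 55
  i=4: 27
Match at i=4, j=9: k = 4·10 + 9 = 49.

49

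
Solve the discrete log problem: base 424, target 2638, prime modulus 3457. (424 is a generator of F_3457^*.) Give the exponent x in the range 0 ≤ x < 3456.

1471

Baby-step giant-step with m = ceil(sqrt(3456)) = 59.
Baby table (424^j mod 3457 for j=0..58):
  0:1  1:424  2:12  3:1631  4:144  5:2287  6:1728  7:3245
  8:3451  9:913  10:3385  11:585  12:2593  13:106  14:3  15:1272
  16:36  17:1436  18:432  19:3404  20:1727  21:2821  22:3439  23:2739
  24:3241  25:1755  26:865  27:318  28:9  29:359  30:108  31:851
  32:1296  33:3298  34:1724  35:1549  36:3403  37:1303  38:2809  39:1808
  40:2595  41:954  42:27  43:1077  44:324  45:2553  46:431  47:2980
  48:1715  49:1190  50:3295  51:452  52:1513  53:1967  54:871  55:2862
  56:81  57:3231  58:972
Giant step factor: 424^(-59) ≡ 2051 (mod 3457).
Scan 2638·2051^i mod 3457 for i = 0, 1, …:
  i=0: 2638   i=1: 333   i=2: 1954   i=3: 991
  i=4: 3282   i=5: 603   i=6: 2604   i=7: 3196
  i=8: 524   i=9: 3054     …   i=23: 2678
  i=24: 2862
Match at i=24, j=55: x = 24·59 + 55 = 1471.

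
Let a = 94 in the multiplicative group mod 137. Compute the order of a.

136

The order of 94 must divide p − 1 = 136 = 2^3 · 17.
Divisors: 1, 2, 4, 8, 17, 34, 68, 136.
Check each in increasing order: 94^1 ≡ 94;  94^2 ≡ 68;  94^4 ≡ 103;  94^8 ≡ 60;  94^17 ≡ 10;  94^34 ≡ 100;  94^68 ≡ 136;  94^136 ≡ 1.
Smallest exponent giving 1 is 136.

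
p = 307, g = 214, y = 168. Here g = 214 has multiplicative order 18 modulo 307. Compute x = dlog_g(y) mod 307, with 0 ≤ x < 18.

Successive powers of 214 modulo 307:
  214^0=1  214^1=214  214^2=53  214^3=290  214^4=46  214^5=20
  214^6=289  214^7=139  214^8=274  214^9=306  214^10=93  214^11=254
  214^12=17  214^13=261  214^14=287  214^15=18  214^16=168
So 214^16 ≡ 168 (mod 307), giving x = 16.

16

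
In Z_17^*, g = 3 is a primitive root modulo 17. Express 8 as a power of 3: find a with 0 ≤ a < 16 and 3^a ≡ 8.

10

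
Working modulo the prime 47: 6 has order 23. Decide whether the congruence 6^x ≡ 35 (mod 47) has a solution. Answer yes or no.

⟨6⟩ has order 23; its elements mod 47 are {1, 2, 3, 4, 6, 7, 8, 9, 12, 14, 16, 17, 18, 21, 24, 25, 27, 28, 32, 34, 36, 37, 42}.
35 is not in this set.

no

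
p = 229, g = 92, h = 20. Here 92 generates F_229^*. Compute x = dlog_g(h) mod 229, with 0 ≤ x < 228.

164

Baby-step giant-step with m = ceil(sqrt(228)) = 16.
Baby table (92^j mod 229 for j=0..15):
  0:1  1:92  2:220  3:88  4:81  5:124  6:187  7:29
  8:149  9:197  10:33  11:59  12:161  13:156  14:154  15:199
Giant step factor: 92^(-16) ≡ 19 (mod 229).
Scan 20·19^i mod 229 for i = 0, 1, …:
  i=0: 20   i=1: 151   i=2: 121   i=3: 9
  i=4: 171   i=5: 43   i=6: 130   i=7: 180
  i=8: 214   i=9: 173   i=10: 81
Match at i=10, j=4: x = 10·16 + 4 = 164.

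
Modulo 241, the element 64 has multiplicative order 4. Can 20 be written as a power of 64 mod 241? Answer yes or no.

⟨64⟩ has order 4; its elements mod 241 are {1, 64, 177, 240}.
20 is not in this set.

no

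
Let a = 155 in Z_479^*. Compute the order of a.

478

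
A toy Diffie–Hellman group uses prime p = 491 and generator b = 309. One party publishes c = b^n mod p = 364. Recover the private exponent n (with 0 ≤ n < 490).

Baby-step giant-step with m = ceil(sqrt(490)) = 23.
Baby table (309^j mod 491 for j=0..22):
  0:1  1:309  2:227  3:421  4:465  5:313  6:481  7:347
  8:185  9:209  10:260  11:307  12:100  13:458  14:114  15:365
  16:346  17:367  18:473  19:330  20:333  21:278  22:468
Giant step factor: 309^(-23) ≡ 59 (mod 491).
Scan 364·59^i mod 491 for i = 0, 1, …:
  i=0: 364   i=1: 363   i=2: 304   i=3: 260
Match at i=3, j=10: n = 3·23 + 10 = 79.

79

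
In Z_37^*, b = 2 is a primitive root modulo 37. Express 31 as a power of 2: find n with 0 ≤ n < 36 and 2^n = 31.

9

Successive powers of 2 modulo 37:
  2^0=1  2^1=2  2^2=4  2^3=8  2^4=16  2^5=32
  2^6=27  2^7=17  2^8=34  2^9=31
So 2^9 ≡ 31 (mod 37), giving n = 9.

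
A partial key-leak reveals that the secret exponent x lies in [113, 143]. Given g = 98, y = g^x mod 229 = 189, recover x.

Compute 98^113 mod 229 = 7, then multiply by 98 repeatedly:
  98^113=7  98^114=228  98^115=131  98^116=14  98^117=227
  98^118=33  98^119=28  98^120=225  98^121=66  98^122=56
  98^123=221  98^124=132  98^125=112  98^126=213  98^127=35
  98^128=224  98^129=197  98^130=70  98^131=219  98^132=165
  98^133=140  98^134=209  98^135=101  98^136=51  98^137=189
Found 189 at exponent 137.

137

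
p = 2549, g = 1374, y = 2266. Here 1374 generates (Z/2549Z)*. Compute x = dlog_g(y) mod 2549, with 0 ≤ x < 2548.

1367

Baby-step giant-step with m = ceil(sqrt(2548)) = 51.
Baby table (1374^j mod 2549 for j=0..50):
  0:1  1:1374  2:1616  3:205  4:1280  5:2459  6:1241  7:2402
  8:1942  9:2054  10:453  11:466  12:485  13:1101  14:1217  15:14
  16:1393  17:2232  18:321  19:77  20:1289  21:2080  22:491  23:1698
  24:717  25:1244  26:1426  27:1692  28:120  29:1744  30:196  31:1659
  32:660  33:1945  34:1078  35:203  36:1081  37:1776  38:831  39:2391
  40:2122  41:2121  42:747  43:1680  44:1475  45:195  46:285  47:1593
  48:1740  49:2347  50:293
Giant step factor: 1374^(-51) ≡ 462 (mod 2549).
Scan 2266·462^i mod 2549 for i = 0, 1, …:
  i=0: 2266   i=1: 1802   i=2: 1550   i=3: 2380
  i=4: 941   i=5: 1412   i=6: 2349   i=7: 1913
  i=8: 1852   i=9: 1709     …   i=25: 2206
  i=26: 2121
Match at i=26, j=41: x = 26·51 + 41 = 1367.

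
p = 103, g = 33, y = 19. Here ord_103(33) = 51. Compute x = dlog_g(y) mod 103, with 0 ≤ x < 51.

Baby-step giant-step with m = ceil(sqrt(51)) = 8.
Baby table (33^j mod 103 for j=0..7):
  0:1  1:33  2:59  3:93  4:82  5:28  6:100  7:4
Giant step factor: 33^(-8) ≡ 32 (mod 103).
Scan 19·32^i mod 103 for i = 0, 1, …:
  i=0: 19   i=1: 93
Match at i=1, j=3: x = 1·8 + 3 = 11.

11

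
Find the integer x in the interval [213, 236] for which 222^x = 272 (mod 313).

Compute 222^213 mod 313 = 260, then multiply by 222 repeatedly:
  222^213=260  222^214=128  222^215=246  222^216=150  222^217=122
  222^218=166  222^219=231  222^220=263  222^221=168  222^222=49
  222^223=236  222^224=121  222^225=257  222^226=88  222^227=130
  222^228=64  222^229=123  222^230=75  222^231=61  222^232=83
  222^233=272
Found 272 at exponent 233.

233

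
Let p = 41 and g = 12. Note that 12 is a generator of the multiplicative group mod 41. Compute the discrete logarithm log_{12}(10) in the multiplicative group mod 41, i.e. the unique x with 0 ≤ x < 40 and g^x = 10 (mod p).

24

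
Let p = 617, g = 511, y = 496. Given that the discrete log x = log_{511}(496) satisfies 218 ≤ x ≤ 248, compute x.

Compute 511^218 mod 617 = 443, then multiply by 511 repeatedly:
  511^218=443  511^219=551  511^220=209  511^221=58  511^222=22
  511^223=136  511^224=392  511^225=404  511^226=366  511^227=75
  511^228=71  511^229=495  511^230=592  511^231=182  511^232=452
  511^233=214  511^234=145  511^235=55  511^236=340  511^237=363
  511^238=393  511^239=298  511^240=496
Found 496 at exponent 240.

240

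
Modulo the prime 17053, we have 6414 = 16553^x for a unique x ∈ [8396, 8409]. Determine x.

8407

Compute 16553^8396 mod 17053 = 4681, then multiply by 16553 repeatedly:
  16553^8396=4681  16553^8397=12814  16553^8398=4928  16553^8399=8685  16553^8400=6015
  16553^8401=10881  16553^8402=16460  16553^8403=6599  16553^8404=8782  16553^8405=8674
  16553^8406=11515  16553^8407=6414
Found 6414 at exponent 8407.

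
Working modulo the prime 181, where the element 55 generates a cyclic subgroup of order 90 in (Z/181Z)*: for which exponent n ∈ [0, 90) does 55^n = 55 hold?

1

Successive powers of 55 modulo 181:
  55^0=1  55^1=55
So 55^1 ≡ 55 (mod 181), giving n = 1.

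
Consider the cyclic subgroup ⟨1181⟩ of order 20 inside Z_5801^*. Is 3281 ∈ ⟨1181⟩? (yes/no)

no

⟨1181⟩ has order 20; its elements mod 5801 are {1, 214, 612, 1145, 1181, 1388, 2353, 2455, 2510, 2521, 3280, 3291, 3346, 3448, 4413, 4620, 4656, 5189, 5587, 5800}.
3281 is not in this set.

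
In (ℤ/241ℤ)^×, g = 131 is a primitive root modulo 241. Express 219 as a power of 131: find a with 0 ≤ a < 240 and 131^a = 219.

55

Baby-step giant-step with m = ceil(sqrt(240)) = 16.
Baby table (131^j mod 241 for j=0..15):
  0:1  1:131  2:50  3:43  4:90  5:222  6:162  7:14
  8:147  9:218  10:120  11:55  12:216  13:99  14:196  15:130
Giant step factor: 131^(-16) ≡ 119 (mod 241).
Scan 219·119^i mod 241 for i = 0, 1, …:
  i=0: 219   i=1: 33   i=2: 71   i=3: 14
Match at i=3, j=7: a = 3·16 + 7 = 55.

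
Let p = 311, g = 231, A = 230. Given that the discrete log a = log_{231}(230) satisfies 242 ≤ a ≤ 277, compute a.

249

Compute 231^242 mod 311 = 10, then multiply by 231 repeatedly:
  231^242=10  231^243=133  231^244=245  231^245=304  231^246=249
  231^247=295  231^248=36  231^249=230
Found 230 at exponent 249.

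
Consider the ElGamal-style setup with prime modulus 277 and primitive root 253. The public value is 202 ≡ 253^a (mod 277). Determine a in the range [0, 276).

248

Baby-step giant-step with m = ceil(sqrt(276)) = 17.
Baby table (253^j mod 277 for j=0..16):
  0:1  1:253  2:22  3:26  4:207  5:18  6:122  7:119
  8:191  9:125  10:47  11:257  12:203  13:114  14:34  15:15
  16:194
Giant step factor: 253^(-17) ≡ 115 (mod 277).
Scan 202·115^i mod 277 for i = 0, 1, …:
  i=0: 202   i=1: 239   i=2: 62   i=3: 205
  i=4: 30   i=5: 126   i=6: 86   i=7: 195
  i=8: 265   i=9: 5     …   i=13: 275
  i=14: 47
Match at i=14, j=10: a = 14·17 + 10 = 248.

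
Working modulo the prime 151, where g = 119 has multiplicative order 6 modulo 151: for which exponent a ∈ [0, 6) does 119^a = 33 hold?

5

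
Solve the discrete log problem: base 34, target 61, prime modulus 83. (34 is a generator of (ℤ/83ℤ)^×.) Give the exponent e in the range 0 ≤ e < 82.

40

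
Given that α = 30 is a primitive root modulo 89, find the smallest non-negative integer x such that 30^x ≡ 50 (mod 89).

20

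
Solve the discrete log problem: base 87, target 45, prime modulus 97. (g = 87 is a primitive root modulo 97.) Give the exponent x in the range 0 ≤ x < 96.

63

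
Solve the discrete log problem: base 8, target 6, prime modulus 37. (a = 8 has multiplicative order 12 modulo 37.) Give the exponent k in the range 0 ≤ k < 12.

Successive powers of 8 modulo 37:
  8^0=1  8^1=8  8^2=27  8^3=31  8^4=26  8^5=23
  8^6=36  8^7=29  8^8=10  8^9=6
So 8^9 ≡ 6 (mod 37), giving k = 9.

9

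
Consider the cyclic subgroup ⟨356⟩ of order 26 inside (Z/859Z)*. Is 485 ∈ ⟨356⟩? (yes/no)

yes

485 ∈ ⟨356⟩ iff 485^26 ≡ 1 (mod 859), since |⟨356⟩| = 26.
485^26 mod 859 = 1.
Since 1 = 1, 485 lies in the subgroup.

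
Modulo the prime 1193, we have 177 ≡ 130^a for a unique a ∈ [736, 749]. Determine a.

Compute 130^736 mod 1193 = 64, then multiply by 130 repeatedly:
  130^736=64  130^737=1162  130^738=742  130^739=1020  130^740=177
Found 177 at exponent 740.

740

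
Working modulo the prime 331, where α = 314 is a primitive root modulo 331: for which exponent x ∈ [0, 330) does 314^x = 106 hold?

51

Baby-step giant-step with m = ceil(sqrt(330)) = 19.
Baby table (314^j mod 331 for j=0..18):
  0:1  1:314  2:289  3:52  4:109  5:133  6:56  7:41
  8:296  9:264  10:146  11:166  12:157  13:310  14:26  15:220
  16:232  17:28  18:186
Giant step factor: 314^(-19) ≡ 208 (mod 331).
Scan 106·208^i mod 331 for i = 0, 1, …:
  i=0: 106   i=1: 202   i=2: 310
Match at i=2, j=13: x = 2·19 + 13 = 51.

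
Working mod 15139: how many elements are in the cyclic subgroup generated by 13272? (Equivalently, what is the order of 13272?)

The order of 13272 must divide p − 1 = 15138 = 2 · 3^2 · 29^2.
Divisors: 1, 2, 3, 6, 9, 18, 29, 58, 87, 174, 261, 522, 841, 1682, 2523, 5046, 7569, 15138.
Check each in increasing order: 13272^1 ≡ 13272;  13272^2 ≡ 3719;  13272^3 ≡ 5428;  13272^6 ≡ 2690;  13272^9 ≡ 7324;  13272^18 ≡ 3499;  13272^29 ≡ 1614;  13272^58 ≡ 1088;  13272^87 ≡ 15047;  13272^174 ≡ 8464;  13272^261 ≡ 8540;  13272^522 ≡ 7037;  13272^841 ≡ 8719;  13272^1682 ≡ 8042;  13272^2523 ≡ 9489;  13272^5046 ≡ 9488;  13272^7569 ≡ 15138;  13272^15138 ≡ 1.
Smallest exponent giving 1 is 15138.

15138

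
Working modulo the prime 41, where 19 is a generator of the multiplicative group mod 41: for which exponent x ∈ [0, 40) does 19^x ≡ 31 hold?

12

Successive powers of 19 modulo 41:
  19^0=1  19^1=19  19^2=33  19^3=12  19^4=23  19^5=27
  19^6=21  19^7=30  19^8=37  19^9=6  19^10=32  19^11=34
  19^12=31
So 19^12 ≡ 31 (mod 41), giving x = 12.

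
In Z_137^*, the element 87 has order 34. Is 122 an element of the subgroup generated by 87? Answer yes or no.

122 ∈ ⟨87⟩ iff 122^34 ≡ 1 (mod 137), since |⟨87⟩| = 34.
122^34 mod 137 = 1.
Since 1 = 1, 122 lies in the subgroup.

yes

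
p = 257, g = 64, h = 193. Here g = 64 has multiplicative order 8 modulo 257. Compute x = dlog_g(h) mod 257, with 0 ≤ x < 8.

5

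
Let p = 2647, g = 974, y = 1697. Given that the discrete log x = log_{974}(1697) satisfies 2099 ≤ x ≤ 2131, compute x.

2114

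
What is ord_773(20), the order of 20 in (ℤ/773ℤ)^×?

772

The order of 20 must divide p − 1 = 772 = 2^2 · 193.
Divisors: 1, 2, 4, 193, 386, 772.
Check each in increasing order: 20^1 ≡ 20;  20^2 ≡ 400;  20^4 ≡ 762;  20^193 ≡ 317;  20^386 ≡ 772;  20^772 ≡ 1.
Smallest exponent giving 1 is 772.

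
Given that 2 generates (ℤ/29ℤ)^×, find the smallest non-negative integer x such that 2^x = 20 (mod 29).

Successive powers of 2 modulo 29:
  2^0=1  2^1=2  2^2=4  2^3=8  2^4=16  2^5=3
  2^6=6  2^7=12  2^8=24  2^9=19  2^10=9  2^11=18
  2^12=7  2^13=14  2^14=28  2^15=27  2^16=25  2^17=21
  2^18=13  2^19=26  2^20=23  2^21=17  2^22=5  2^23=10
  2^24=20
So 2^24 ≡ 20 (mod 29), giving x = 24.

24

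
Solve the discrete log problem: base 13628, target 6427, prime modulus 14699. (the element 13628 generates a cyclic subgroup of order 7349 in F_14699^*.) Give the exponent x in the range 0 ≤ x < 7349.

458

Baby-step giant-step with m = ceil(sqrt(7349)) = 86.
Baby table (13628^j mod 14699 for j=0..85):
  0:1  1:13628  2:519  3:2713  4:4779  5:11642  6:10869  7:909
  8:11294  9:1403  10:11384  11:7906  12:13997  13:2193  14:3137  15:6344
  16:11213  17:14659  18:13442  19:8638  20:9072  21:14626  22:4688  23:6210
  24:7737  25:3909  26:2676  27:309  28:7138  29:13381  30:474  31:6811
  32:10822  33:7149  34:1600  35:6183  36:7256  37:4595  38:2920  39:3567
  40:1483  41:13898  42:5329  43:10552  44:2339  45:8460  46:8623  47:10438
  48:6841  49:8090  50:8020  51:9495  52:2563  53:3740  54:7287  55:792
  56:4310  57:14175  58:2642  59:7325  60:4191  61:9333  62:14376  63:7856
  64:8751  65:5641  66:14477  67:2578  68:2374  69:373  70:12089  71:2500
  72:12417  73:3988  74:6261  75:11912  76:980  77:8748  78:8854  79:12920
  80:9138  81:2736  82:9544  83:8880  84:14472  85:7933
Giant step factor: 13628^(-86) ≡ 8846 (mod 14699).
Scan 6427·8846^i mod 14699 for i = 0, 1, …:
  i=0: 6427   i=1: 12209   i=2: 7261   i=3: 10875
  i=4: 9994   i=5: 7138
Match at i=5, j=28: x = 5·86 + 28 = 458.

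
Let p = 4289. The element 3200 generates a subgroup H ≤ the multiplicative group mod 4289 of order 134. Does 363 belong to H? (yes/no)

363 ∈ ⟨3200⟩ iff 363^134 ≡ 1 (mod 4289), since |⟨3200⟩| = 134.
363^134 mod 4289 = 591.
Since 591 ≠ 1, 363 does not lie in the subgroup.

no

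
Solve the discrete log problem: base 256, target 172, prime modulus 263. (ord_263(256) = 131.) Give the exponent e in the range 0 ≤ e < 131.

25

Successive powers of 256 modulo 263:
  256^0=1  256^1=256  256^2=49  256^3=183  256^4=34  256^5=25
  256^6=88  256^7=173  256^8=104  256^9=61  256^10=99  256^11=96
  256^12=117  256^13=233  256^14=210  256^15=108  256^16=33  256^17=32
  256^18=39  256^19=253  256^20=70  256^21=36  256^22=11  256^23=186
  256^24=13  256^25=172
So 256^25 ≡ 172 (mod 263), giving e = 25.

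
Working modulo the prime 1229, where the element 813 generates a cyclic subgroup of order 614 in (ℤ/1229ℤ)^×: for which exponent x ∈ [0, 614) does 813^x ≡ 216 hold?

412

Baby-step giant-step with m = ceil(sqrt(614)) = 25.
Baby table (813^j mod 1229 for j=0..24):
  0:1  1:813  2:996  3:1066  4:213  5:1109  6:760  7:922
  8:1125  9:249  10:881  11:975  12:1199  13:190  14:845  15:1203
  16:984  17:1142  18:551  19:607  20:662  21:1133  22:608  23:246
  24:900
Giant step factor: 813^(-25) ≡ 58 (mod 1229).
Scan 216·58^i mod 1229 for i = 0, 1, …:
  i=0: 216   i=1: 238   i=2: 285   i=3: 553
  i=4: 120   i=5: 815   i=6: 568   i=7: 990
  i=8: 886   i=9: 999     …   i=15: 169
  i=16: 1199
Match at i=16, j=12: x = 16·25 + 12 = 412.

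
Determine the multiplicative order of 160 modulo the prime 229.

228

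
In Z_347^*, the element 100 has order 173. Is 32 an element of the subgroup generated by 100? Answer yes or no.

32 ∈ ⟨100⟩ iff 32^173 ≡ 1 (mod 347), since |⟨100⟩| = 173.
32^173 mod 347 = 346.
Since 346 ≠ 1, 32 does not lie in the subgroup.

no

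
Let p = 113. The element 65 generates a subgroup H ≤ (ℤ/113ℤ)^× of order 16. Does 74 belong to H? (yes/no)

no

⟨65⟩ has order 16; its elements mod 113 are {1, 15, 18, 35, 40, 42, 44, 48, 65, 69, 71, 73, 78, 95, 98, 112}.
74 is not in this set.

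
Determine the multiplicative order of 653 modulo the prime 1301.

260

The order of 653 must divide p − 1 = 1300 = 2^2 · 5^2 · 13.
Divisors: 1, 2, 4, 5, 10, 13, 20, 25, 26, 50, 52, 65, 100, 130, 260, 325, 650, 1300.
Check each in increasing order: 653^1 ≡ 653;  653^2 ≡ 982;  653^4 ≡ 283;  653^5 ≡ 57;  653^10 ≡ 647;  653^13 ≡ 1165;  653^20 ≡ 988;  653^25 ≡ 373;  653^26 ≡ 282;  653^50 ≡ 1223;  653^52 ≡ 163;  653^65 ≡ 1250;  653^100 ≡ 880;  653^130 ≡ 1300;  653^260 ≡ 1.
Smallest exponent giving 1 is 260.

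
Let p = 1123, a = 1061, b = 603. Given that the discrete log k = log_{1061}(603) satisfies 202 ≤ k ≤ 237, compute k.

236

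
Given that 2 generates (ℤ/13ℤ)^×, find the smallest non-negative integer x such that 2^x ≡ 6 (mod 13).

5

Successive powers of 2 modulo 13:
  2^0=1  2^1=2  2^2=4  2^3=8  2^4=3  2^5=6
So 2^5 ≡ 6 (mod 13), giving x = 5.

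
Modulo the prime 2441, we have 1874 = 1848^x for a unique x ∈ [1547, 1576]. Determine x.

1555

Compute 1848^1547 mod 2441 = 896, then multiply by 1848 repeatedly:
  1848^1547=896  1848^1548=810  1848^1549=547  1848^1550=282  1848^1551=1203
  1848^1552=1834  1848^1553=1124  1848^1554=2302  1848^1555=1874
Found 1874 at exponent 1555.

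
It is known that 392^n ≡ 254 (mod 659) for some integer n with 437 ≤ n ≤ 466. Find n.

Compute 392^437 mod 659 = 584, then multiply by 392 repeatedly:
  392^437=584  392^438=255  392^439=451  392^440=180  392^441=47
  392^442=631  392^443=227  392^444=19  392^445=199  392^446=246
  392^447=218  392^448=445  392^449=464  392^450=4  392^451=250
  392^452=468  392^453=254
Found 254 at exponent 453.

453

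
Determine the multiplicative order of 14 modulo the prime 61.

6

The order of 14 must divide p − 1 = 60 = 2^2 · 3 · 5.
Divisors: 1, 2, 3, 4, 5, 6, 10, 12, 15, 20, 30, 60.
Check each in increasing order: 14^1 ≡ 14;  14^2 ≡ 13;  14^3 ≡ 60;  14^4 ≡ 47;  14^5 ≡ 48;  14^6 ≡ 1.
Smallest exponent giving 1 is 6.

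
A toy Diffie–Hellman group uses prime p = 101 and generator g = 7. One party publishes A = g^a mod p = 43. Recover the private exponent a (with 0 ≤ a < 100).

Baby-step giant-step with m = ceil(sqrt(100)) = 10.
Baby table (7^j mod 101 for j=0..9):
  0:1  1:7  2:49  3:40  4:78  5:41  6:85  7:90
  8:24  9:67
Giant step factor: 7^(-10) ≡ 14 (mod 101).
Scan 43·14^i mod 101 for i = 0, 1, …:
  i=0: 43   i=1: 97   i=2: 45   i=3: 24
Match at i=3, j=8: a = 3·10 + 8 = 38.

38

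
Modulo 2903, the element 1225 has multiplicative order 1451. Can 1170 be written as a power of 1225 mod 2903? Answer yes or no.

no

1170 ∈ ⟨1225⟩ iff 1170^1451 ≡ 1 (mod 2903), since |⟨1225⟩| = 1451.
1170^1451 mod 2903 = 2902.
Since 2902 ≠ 1, 1170 does not lie in the subgroup.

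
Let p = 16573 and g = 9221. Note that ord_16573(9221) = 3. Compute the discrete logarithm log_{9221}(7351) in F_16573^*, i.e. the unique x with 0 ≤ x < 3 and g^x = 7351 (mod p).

Successive powers of 9221 modulo 16573:
  9221^0=1  9221^1=9221  9221^2=7351
So 9221^2 ≡ 7351 (mod 16573), giving x = 2.

2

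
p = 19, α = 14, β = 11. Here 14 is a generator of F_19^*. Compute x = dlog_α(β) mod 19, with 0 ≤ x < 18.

12

Successive powers of 14 modulo 19:
  14^0=1  14^1=14  14^2=6  14^3=8  14^4=17  14^5=10
  14^6=7  14^7=3  14^8=4  14^9=18  14^10=5  14^11=13
  14^12=11
So 14^12 ≡ 11 (mod 19), giving x = 12.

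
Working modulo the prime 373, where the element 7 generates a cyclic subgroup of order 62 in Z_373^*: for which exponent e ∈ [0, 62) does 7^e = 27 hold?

Baby-step giant-step with m = ceil(sqrt(62)) = 8.
Baby table (7^j mod 373 for j=0..7):
  0:1  1:7  2:49  3:343  4:163  5:22  6:154  7:332
Giant step factor: 7^(-8) ≡ 360 (mod 373).
Scan 27·360^i mod 373 for i = 0, 1, …:
  i=0: 27   i=1: 22
Match at i=1, j=5: e = 1·8 + 5 = 13.

13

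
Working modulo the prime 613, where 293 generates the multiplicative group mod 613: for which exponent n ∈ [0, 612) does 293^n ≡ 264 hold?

580

Baby-step giant-step with m = ceil(sqrt(612)) = 25.
Baby table (293^j mod 613 for j=0..24):
  0:1  1:293  2:29  3:528  4:228  5:600  6:482  7:236
  8:492  9:101  10:169  11:477  12:610  13:347  14:526  15:255
  16:542  17:39  18:393  19:518  20:363  21:310  22:106  23:408
  24:9
Giant step factor: 293^(-25) ≡ 391 (mod 613).
Scan 264·391^i mod 613 for i = 0, 1, …:
  i=0: 264   i=1: 240   i=2: 51   i=3: 325
  i=4: 184   i=5: 223   i=6: 147   i=7: 468
  i=8: 314   i=9: 174     …   i=22: 47
  i=23: 600
Match at i=23, j=5: n = 23·25 + 5 = 580.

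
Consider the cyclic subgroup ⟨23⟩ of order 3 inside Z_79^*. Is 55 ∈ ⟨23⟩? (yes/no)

yes

⟨23⟩ has order 3; its elements mod 79 are {1, 23, 55}.
55 is in this set.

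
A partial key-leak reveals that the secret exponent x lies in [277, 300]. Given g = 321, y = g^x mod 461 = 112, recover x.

Compute 321^277 mod 461 = 112, then multiply by 321 repeatedly:
  321^277=112
Found 112 at exponent 277.

277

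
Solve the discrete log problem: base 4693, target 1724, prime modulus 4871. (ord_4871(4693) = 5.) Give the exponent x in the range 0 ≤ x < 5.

4

Successive powers of 4693 modulo 4871:
  4693^0=1  4693^1=4693  4693^2=2458  4693^3=866  4693^4=1724
So 4693^4 ≡ 1724 (mod 4871), giving x = 4.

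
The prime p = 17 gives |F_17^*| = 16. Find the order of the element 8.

8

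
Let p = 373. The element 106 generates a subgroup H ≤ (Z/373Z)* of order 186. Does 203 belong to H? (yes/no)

203 ∈ ⟨106⟩ iff 203^186 ≡ 1 (mod 373), since |⟨106⟩| = 186.
203^186 mod 373 = 1.
Since 1 = 1, 203 lies in the subgroup.

yes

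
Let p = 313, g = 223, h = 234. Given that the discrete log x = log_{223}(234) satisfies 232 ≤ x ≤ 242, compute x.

Compute 223^232 mod 313 = 256, then multiply by 223 repeatedly:
  223^232=256  223^233=122  223^234=288  223^235=59  223^236=11
  223^237=262  223^238=208  223^239=60  223^240=234
Found 234 at exponent 240.

240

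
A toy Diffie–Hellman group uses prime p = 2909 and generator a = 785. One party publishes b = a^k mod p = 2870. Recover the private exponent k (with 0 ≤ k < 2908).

361

Baby-step giant-step with m = ceil(sqrt(2908)) = 54.
Baby table (785^j mod 2909 for j=0..53):
  0:1  1:785  2:2426  3:1924  4:569  5:1588  6:1528  7:972
  8:862  9:1782  10:2550  11:358  12:1766  13:1626  14:2268  15:72
  16:1249  17:132  18:1805  19:242  20:885  21:2383  22:168  23:975
  24:308  25:333  26:2504  27:2065  28:712  29:392  30:2275  31:2658
  32:777  33:1964  34:2879  35:2631  36:2854  37:460  38:384  39:1813
  40:704  41:2839  42:321  43:1811  44:2043  45:896  46:2291  47:673
  48:1776  49:749  50:347  51:1858  52:1121  53:1467
Giant step factor: 785^(-54) ≡ 2097 (mod 2909).
Scan 2870·2097^i mod 2909 for i = 0, 1, …:
  i=0: 2870   i=1: 2578   i=2: 1144   i=3: 1952
  i=4: 381   i=5: 1891   i=6: 460
Match at i=6, j=37: k = 6·54 + 37 = 361.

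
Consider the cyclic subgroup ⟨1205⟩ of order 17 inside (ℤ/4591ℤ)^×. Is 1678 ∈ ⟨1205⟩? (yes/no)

yes

⟨1205⟩ has order 17; its elements mod 4591 are {1, 245, 286, 305, 342, 1152, 1205, 1269, 1401, 1678, 1950, 2189, 2444, 2511, 3308, 3511, 3749}.
1678 is in this set.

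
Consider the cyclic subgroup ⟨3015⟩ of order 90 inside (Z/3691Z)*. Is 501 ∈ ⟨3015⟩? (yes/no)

no

501 ∈ ⟨3015⟩ iff 501^90 ≡ 1 (mod 3691), since |⟨3015⟩| = 90.
501^90 mod 3691 = 1998.
Since 1998 ≠ 1, 501 does not lie in the subgroup.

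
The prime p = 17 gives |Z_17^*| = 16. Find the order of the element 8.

The order of 8 must divide p − 1 = 16 = 2^4.
Divisors: 1, 2, 4, 8, 16.
Check each in increasing order: 8^1 ≡ 8;  8^2 ≡ 13;  8^4 ≡ 16;  8^8 ≡ 1.
Smallest exponent giving 1 is 8.

8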